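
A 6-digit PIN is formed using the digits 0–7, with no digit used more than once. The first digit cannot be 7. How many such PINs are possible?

17640

The first digit has 8−1 = 7 choices (anything except 7).
The remaining 5 digits are filled from the other 7 symbols without repetition: 7 × 6 × 5 × 4 × 3 = 2520.
Total: 7 × 2520 = 17640.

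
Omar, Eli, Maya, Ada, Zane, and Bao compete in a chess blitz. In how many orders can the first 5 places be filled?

720

There are 6 choices for 1st place, 5 for 2nd, and so on down to 2 for position 5.
That gives 6 × 5 × 4 × 3 × 2 = 720.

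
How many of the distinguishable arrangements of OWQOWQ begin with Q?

Fix Q in the first position and arrange the remaining 5 letters.
Those 5 letters have O appearing twice and W appearing twice, giving (5)!/(2!·2!) = 30.

30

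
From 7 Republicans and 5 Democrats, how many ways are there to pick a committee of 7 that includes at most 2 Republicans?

21

Split by how many Republicans are chosen (0 through 2).
Sum: C(7,0)·C(5,7) + C(7,1)·C(5,6) + C(7,2)·C(5,5) = 0 + 0 + 21 = 21.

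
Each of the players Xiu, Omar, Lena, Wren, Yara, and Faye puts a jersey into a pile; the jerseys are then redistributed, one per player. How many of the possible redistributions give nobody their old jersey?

Count assignments avoiding every fixed point. For any j of the 6 players fixed to their old jersey, the other 6−j can be arranged in (6−j)! ways.
By inclusion–exclusion this is Σ_{j=0}^{6} (−1)^j C(6,j)·(6−j)!.
Computing: 720 − 720 + 360 − 120 + 30 − 6 + 1 = 265.

265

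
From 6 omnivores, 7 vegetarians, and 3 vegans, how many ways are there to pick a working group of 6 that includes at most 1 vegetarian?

966

Split by how many vegetarians are chosen (0 through 1).
Sum: C(7,0)·C(9,6) + C(7,1)·C(9,5) = 84 + 882 = 966.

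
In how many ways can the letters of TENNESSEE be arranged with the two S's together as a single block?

840

Treat the 2 copies of S as a single block. The multiset to arrange is then {SS, E, E, E, E, N, N, T}, 8 items in all.
That gives (8)!/(4!·2!) = 840 arrangements.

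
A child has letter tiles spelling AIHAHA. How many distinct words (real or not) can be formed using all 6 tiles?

Letter multiplicities in AIHAHA: A×3, H×2, I×1.
Dividing 6! = 720 by 3!·2! = 12 for the repeated letters gives 60.

60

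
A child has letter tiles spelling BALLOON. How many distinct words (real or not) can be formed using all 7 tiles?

1260

BALLOON has 7 letters with L appearing twice and O appearing twice.
Dividing 7! = 5040 by 2!·2! = 4 for the repeated letters gives 1260.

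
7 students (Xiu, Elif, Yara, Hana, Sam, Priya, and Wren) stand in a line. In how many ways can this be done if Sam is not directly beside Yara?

3600

Of the 7! = 5040 arrangements, those with Sam and Yara adjacent number 2 × 6! = 1440 (treat the pair as a block with 2 internal orders).
Complementary counting: 5040 − 1440 = 3600.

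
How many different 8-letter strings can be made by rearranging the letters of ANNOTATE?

ANNOTATE has 8 letters with A appearing twice, N appearing twice, and T appearing twice.
So there are 8! / (2!·2!·2!) = 5040 distinguishable arrangements.

5040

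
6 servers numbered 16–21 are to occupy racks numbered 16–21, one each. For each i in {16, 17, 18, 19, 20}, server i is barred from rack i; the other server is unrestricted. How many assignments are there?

Let Aᵢ (for 16 ≤ i ≤ 20) be the placements that put server i in its forbidden rack. Any j of these fix j positions, leaving (6−j)! ways to fill the rest, and there are C(5,j) ways to pick which j.
By inclusion–exclusion, the number of valid placements is Σ_{j=0}^{5} (−1)^j C(5,j)·(6−j)!.
Computing: 720 − 600 + 240 − 60 + 10 − 1 = 309.

309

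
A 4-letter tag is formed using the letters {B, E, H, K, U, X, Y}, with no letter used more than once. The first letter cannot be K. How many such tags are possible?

The first letter has 7−1 = 6 choices (anything except K).
The remaining 3 letters are filled from the other 6 symbols without repetition: 6 × 5 × 4 = 120.
Total: 6 × 120 = 720.

720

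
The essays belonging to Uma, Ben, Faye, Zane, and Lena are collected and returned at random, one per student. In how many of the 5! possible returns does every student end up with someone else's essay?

44

Let Aᵢ be the assignments in which student i gets their own essay. We want the size of the complement of A₁∪…∪A_5.
By inclusion–exclusion this is Σ_{j=0}^{5} (−1)^j C(5,j)·(5−j)!.
Computing: 120 − 120 + 60 − 20 + 5 − 1 = 44.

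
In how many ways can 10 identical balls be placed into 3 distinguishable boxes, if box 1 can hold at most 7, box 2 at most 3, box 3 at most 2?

Ignoring the caps, the number of non-negative solutions to x_1+…+x_3 = 10 is C(12,2) = 66.
Subtract solutions that violate a single cap (substitute x_i' = x_i − (cap_i+1)): x_1 ≥ 8 gives C(4,2) = 6; x_2 ≥ 4 gives C(8,2) = 28; x_3 ≥ 3 gives C(9,2) = 36. Together 70.
Add back pairs where two caps are both exceeded: 0 + 0 + 10 = 10.
By inclusion–exclusion the count is 66 − 70 + 10 = 6.

6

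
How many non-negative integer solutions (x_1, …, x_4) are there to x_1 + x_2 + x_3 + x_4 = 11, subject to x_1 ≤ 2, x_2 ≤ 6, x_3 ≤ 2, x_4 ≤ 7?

45

Without the upper bounds there are C(14,3) = 364 ways to split 11 among 4 variables.
Subtract solutions that violate a single cap (substitute x_i' = x_i − (cap_i+1)): x_1 ≥ 3 gives C(11,3) = 165; x_2 ≥ 7 gives C(7,3) = 35; x_3 ≥ 3 gives C(11,3) = 165; x_4 ≥ 8 gives C(6,3) = 20. Together 385.
Add back pairs where two caps are both exceeded: 4 + 56 + 1 + 4 + 0 + 1 = 66.
By inclusion–exclusion the count is 364 − 385 + 66 = 45.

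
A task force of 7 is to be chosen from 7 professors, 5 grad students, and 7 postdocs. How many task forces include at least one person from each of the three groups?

Unrestricted: C(19,7) = 50388 ways to pick any 7 of the 19.
Subtract selections that omit an entire group: no professors → C(12,7) = 792; no grad students → C(14,7) = 3432; no postdocs → C(12,7) = 792.
Add back selections omitting two groups (i.e. drawn from a single group): C(7,7) + C(5,7) + C(7,7) = 2.
By inclusion–exclusion: 50388 − 5016 + 2 = 45374.

45374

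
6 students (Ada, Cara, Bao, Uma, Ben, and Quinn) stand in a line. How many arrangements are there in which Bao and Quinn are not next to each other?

There are 6! = 720 arrangements in all. If Bao and Quinn are adjacent, merging them into one block gives 2·(5)! = 240 arrangements.
Complementary counting: 720 − 240 = 480.

480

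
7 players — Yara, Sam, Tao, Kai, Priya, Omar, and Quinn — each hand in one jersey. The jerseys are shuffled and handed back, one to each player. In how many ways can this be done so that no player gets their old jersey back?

This is the derangement count D_7: permutations of 7 items with no fixed point.
By inclusion–exclusion this is Σ_{j=0}^{7} (−1)^j C(7,j)·(7−j)!.
Computing: 5040 − 5040 + 2520 − 840 + 210 − 42 + 7 − 1 = 1854.

1854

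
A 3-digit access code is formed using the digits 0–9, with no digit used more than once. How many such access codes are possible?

720

This is a permutation of 3 out of 10: P(10,3) = 10!/7!.
10 × 9 × 8 = 720.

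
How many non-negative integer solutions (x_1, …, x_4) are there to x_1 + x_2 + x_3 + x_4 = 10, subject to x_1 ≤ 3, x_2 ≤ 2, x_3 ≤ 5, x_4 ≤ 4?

Without the upper bounds there are C(13,3) = 286 ways to split 10 among 4 variables.
Subtract solutions that violate a single cap (substitute x_i' = x_i − (cap_i+1)): x_1 ≥ 4 gives C(9,3) = 84; x_2 ≥ 3 gives C(10,3) = 120; x_3 ≥ 6 gives C(7,3) = 35; x_4 ≥ 5 gives C(8,3) = 56. Together 295.
Add back pairs where two caps are both exceeded: 20 + 1 + 4 + 4 + 10 + 0 = 39.
By inclusion–exclusion the count is 286 − 295 + 39 = 30.

30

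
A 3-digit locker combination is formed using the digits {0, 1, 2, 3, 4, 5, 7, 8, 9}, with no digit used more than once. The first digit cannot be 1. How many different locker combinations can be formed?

The first digit has 9−1 = 8 choices (anything except 1).
The remaining 2 digits are filled from the other 8 symbols without repetition: 8 × 7 = 56.
Total: 8 × 56 = 448.

448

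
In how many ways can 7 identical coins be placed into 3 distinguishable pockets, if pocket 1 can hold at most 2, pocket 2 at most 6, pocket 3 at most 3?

11

Ignoring the caps, the number of non-negative solutions to x_1+…+x_3 = 7 is C(9,2) = 36.
Subtract solutions that violate a single cap (substitute x_i' = x_i − (cap_i+1)): x_1 ≥ 3 gives C(6,2) = 15; x_2 ≥ 7 gives C(2,2) = 1; x_3 ≥ 4 gives C(5,2) = 10. Together 26.
Add back pairs where two caps are both exceeded: 0 + 1 + 0 = 1.
By inclusion–exclusion the count is 36 − 26 + 1 = 11.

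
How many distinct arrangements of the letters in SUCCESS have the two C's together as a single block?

Treat the 2 copies of C as a single block. The multiset to arrange is then {CC, E, S, S, S, U}, 6 items in all.
That gives (6)!/(3!) = 120 arrangements.

120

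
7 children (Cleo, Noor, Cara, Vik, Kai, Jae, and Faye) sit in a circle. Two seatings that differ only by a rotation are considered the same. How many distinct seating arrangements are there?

Around a circle, 7 distinct people have 7!/7 = (6)! = 720 rotationally distinct seatings.

720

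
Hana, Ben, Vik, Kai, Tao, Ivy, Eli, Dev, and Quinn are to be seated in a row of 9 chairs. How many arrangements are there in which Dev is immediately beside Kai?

80640

Treat {Dev, Kai} as a single unit. There are 8 units to order, and the pair itself can be ordered 2 ways.
So the count is 2·(8)! = 80640.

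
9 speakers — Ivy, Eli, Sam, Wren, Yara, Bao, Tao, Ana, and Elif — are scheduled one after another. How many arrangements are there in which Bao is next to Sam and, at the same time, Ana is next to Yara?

Treat {Bao,Sam} as one block (2 orders) and {Ana,Yara} as another (2 orders).
That leaves 7 units to arrange: 2 × 2 × 7! = 4 × 5040 = 20160.

20160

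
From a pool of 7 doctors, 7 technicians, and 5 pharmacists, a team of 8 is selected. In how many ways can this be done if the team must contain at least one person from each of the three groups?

Total 8-person selections from all 19: C(19,8) = 75582.
Subtract selections that omit an entire group: no doctors → C(12,8) = 495; no technicians → C(12,8) = 495; no pharmacists → C(14,8) = 3003.
Add back selections omitting two groups (i.e. drawn from a single group): C(7,8) + C(7,8) + C(5,8) = 0.
By inclusion–exclusion: 75582 − 3993 + 0 = 71589.

71589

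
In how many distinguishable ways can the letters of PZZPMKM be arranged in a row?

Letter multiplicities in PZZPMKM: K×1, M×2, P×2, Z×2.
Dividing 7! = 5040 by 2!·2!·2! = 8 for the repeated letters gives 630.

630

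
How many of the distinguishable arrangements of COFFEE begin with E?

60

Fix E in the first position and arrange the remaining 5 letters.
Those 5 letters have F appearing twice, giving (5)!/(2!) = 60.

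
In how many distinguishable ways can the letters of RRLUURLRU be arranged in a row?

1260

Letter multiplicities in RRLUURLRU: L×2, R×4, U×3.
Dividing 9! = 362880 by 4!·3!·2! = 288 for the repeated letters gives 1260.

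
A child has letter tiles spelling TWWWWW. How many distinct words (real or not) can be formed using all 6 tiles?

Letter multiplicities in TWWWWW: T×1, W×5.
Dividing 6! = 720 by 5! = 120 for the repeated letters gives 6.

6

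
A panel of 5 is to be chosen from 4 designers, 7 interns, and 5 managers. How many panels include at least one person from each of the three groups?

With no constraint there are C(16,5) = 4368 possible selections.
Subtract selections that omit an entire group: no designers → C(12,5) = 792; no interns → C(9,5) = 126; no managers → C(11,5) = 462.
Add back selections omitting two groups (i.e. drawn from a single group): C(4,5) + C(7,5) + C(5,5) = 22.
By inclusion–exclusion: 4368 − 1380 + 22 = 3010.

3010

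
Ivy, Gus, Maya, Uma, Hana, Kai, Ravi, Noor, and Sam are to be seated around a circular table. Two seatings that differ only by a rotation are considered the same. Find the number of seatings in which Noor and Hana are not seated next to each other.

30240

Without the restriction there are (8)! = 40320 seatings.
Seatings with Noor beside Hana: treat them as a block with 2 internal orders, giving 2 × (7)! = 10080.
Subtracting, 40320 − 10080 = 30240.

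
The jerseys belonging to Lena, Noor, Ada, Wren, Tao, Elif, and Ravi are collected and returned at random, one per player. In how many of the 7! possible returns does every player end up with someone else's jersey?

This is the derangement count D_7: permutations of 7 items with no fixed point.
By inclusion–exclusion this is Σ_{j=0}^{7} (−1)^j C(7,j)·(7−j)!.
Computing: 5040 − 5040 + 2520 − 840 + 210 − 42 + 7 − 1 = 1854.

1854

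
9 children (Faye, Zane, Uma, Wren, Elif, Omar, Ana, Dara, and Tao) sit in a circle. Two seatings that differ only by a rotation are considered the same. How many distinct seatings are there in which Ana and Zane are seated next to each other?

10080

Glue Ana and Zane into a block (2 internal orders). Seating 8 units around a circle gives (7)! arrangements.
So 2 × (7)! = 2 × 5040 = 10080.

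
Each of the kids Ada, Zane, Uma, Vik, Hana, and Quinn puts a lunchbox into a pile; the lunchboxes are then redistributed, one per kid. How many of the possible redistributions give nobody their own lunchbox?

Let Aᵢ be the assignments in which kid i gets their own lunchbox. We want the size of the complement of A₁∪…∪A_6.
By inclusion–exclusion this is Σ_{j=0}^{6} (−1)^j C(6,j)·(6−j)!.
Computing: 720 − 720 + 360 − 120 + 30 − 6 + 1 = 265.

265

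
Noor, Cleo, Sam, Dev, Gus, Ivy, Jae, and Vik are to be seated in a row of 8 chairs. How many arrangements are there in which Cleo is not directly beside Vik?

There are 8! = 40320 arrangements in all. If Cleo and Vik are adjacent, merging them into one block gives 2·(7)! = 10080 arrangements.
So 40320 − 10080 = 30240 arrangements keep them apart.

30240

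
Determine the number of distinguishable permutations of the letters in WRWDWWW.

WRWDWWW has 7 letters with W appearing 5 times.
Dividing 7! = 5040 by 5! = 120 for the repeated letters gives 42.

42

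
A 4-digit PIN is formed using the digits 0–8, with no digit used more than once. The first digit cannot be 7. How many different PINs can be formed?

The first digit has 9−1 = 8 choices (anything except 7).
The remaining 3 digits are filled from the other 8 symbols without repetition: 8 × 7 × 6 = 336.
Total: 8 × 336 = 2688.

2688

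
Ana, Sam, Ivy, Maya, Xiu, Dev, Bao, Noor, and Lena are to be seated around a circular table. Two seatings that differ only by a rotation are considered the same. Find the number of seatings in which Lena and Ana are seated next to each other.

Glue Lena and Ana into a block (2 internal orders). Seating 8 units around a circle gives (7)! arrangements.
So 2 × (7)! = 2 × 5040 = 10080.

10080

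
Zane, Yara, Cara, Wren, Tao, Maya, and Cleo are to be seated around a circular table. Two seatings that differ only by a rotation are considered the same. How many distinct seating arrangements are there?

Seat Zane anywhere (absorbing the rotational symmetry), then permute the other 6: (6)! = 720.

720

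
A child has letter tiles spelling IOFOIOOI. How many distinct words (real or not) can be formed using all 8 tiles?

Letter multiplicities in IOFOIOOI: F×1, I×3, O×4.
So there are 8! / (4!·3!) = 280 distinguishable arrangements.

280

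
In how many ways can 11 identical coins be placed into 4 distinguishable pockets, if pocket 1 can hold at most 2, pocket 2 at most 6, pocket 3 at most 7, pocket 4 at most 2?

Ignoring the caps, the number of non-negative solutions to x_1+…+x_4 = 11 is C(14,3) = 364.
Subtract solutions that violate a single cap (substitute x_i' = x_i − (cap_i+1)): x_1 ≥ 3 gives C(11,3) = 165; x_2 ≥ 7 gives C(7,3) = 35; x_3 ≥ 8 gives C(6,3) = 20; x_4 ≥ 3 gives C(11,3) = 165. Together 385.
Add back pairs where two caps are both exceeded: 4 + 1 + 56 + 0 + 4 + 1 = 66.
By inclusion–exclusion the count is 364 − 385 + 66 = 45.

45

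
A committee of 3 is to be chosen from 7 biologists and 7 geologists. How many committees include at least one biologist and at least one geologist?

294

Unrestricted: C(14,3) = 364 ways to pick any 3 of the 14.
Subtract selections that omit an entire group: no biologists → C(7,3) = 35; no geologists → C(7,3) = 35.
Both groups omitted at once is impossible, so 364 − 70 = 294.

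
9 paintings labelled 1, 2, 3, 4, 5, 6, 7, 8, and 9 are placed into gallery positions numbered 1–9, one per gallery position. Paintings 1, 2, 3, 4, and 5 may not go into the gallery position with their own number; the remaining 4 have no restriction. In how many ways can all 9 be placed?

205056

Let Aᵢ (for 1 ≤ i ≤ 5) be the placements that put painting i in its forbidden gallery position. Any j of these fix j positions, leaving (9−j)! ways to fill the rest, and there are C(5,j) ways to pick which j.
By inclusion–exclusion, the number of valid placements is Σ_{j=0}^{5} (−1)^j C(5,j)·(9−j)!.
Computing: 362880 − 201600 + 50400 − 7200 + 600 − 24 = 205056.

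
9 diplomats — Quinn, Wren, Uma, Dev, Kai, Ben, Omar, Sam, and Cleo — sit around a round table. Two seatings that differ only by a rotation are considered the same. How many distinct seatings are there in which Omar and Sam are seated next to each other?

Treat {Omar, Sam} as one unit (2 internal orders) and seat the resulting 8 units around the table: (7)! circular arrangements.
So 2 × (7)! = 2 × 5040 = 10080.

10080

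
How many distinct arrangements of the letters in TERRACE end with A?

Fix A in the last position and arrange the remaining 6 letters.
Those 6 letters have E appearing twice and R appearing twice, giving (6)!/(2!·2!) = 180.

180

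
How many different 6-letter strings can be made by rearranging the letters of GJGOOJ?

90

Letter multiplicities in GJGOOJ: G×2, J×2, O×2.
So there are 6! / (2!·2!·2!) = 90 distinguishable arrangements.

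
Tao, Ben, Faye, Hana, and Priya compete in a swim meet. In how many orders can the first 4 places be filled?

There are 5 choices for 1st place, 4 for 2nd, and so on down to 2 for position 4.
That gives 5 × 4 × 3 × 2 = 120.

120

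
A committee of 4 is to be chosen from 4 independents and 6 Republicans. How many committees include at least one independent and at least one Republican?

194

With no constraint there are C(10,4) = 210 possible selections.
Selections missing a whole group: no independents → C(6,4) = 15; no Republicans → C(4,4) = 1.
Both groups omitted at once is impossible, so 210 − 16 = 194.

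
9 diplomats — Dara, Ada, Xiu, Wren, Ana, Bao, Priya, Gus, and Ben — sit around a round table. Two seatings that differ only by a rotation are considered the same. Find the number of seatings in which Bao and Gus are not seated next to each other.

30240

Without the restriction there are (8)! = 40320 seatings.
Seatings with Bao beside Gus: treat them as a block with 2 internal orders, giving 2 × (7)! = 10080.
Subtracting, 40320 − 10080 = 30240.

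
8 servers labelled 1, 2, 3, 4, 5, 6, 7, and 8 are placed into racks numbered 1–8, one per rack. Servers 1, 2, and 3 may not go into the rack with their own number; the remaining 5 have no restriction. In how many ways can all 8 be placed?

Let Aᵢ (for i ∈ {1, 2, 3}) be the placements that put server i in its forbidden rack. Any j of these fix j positions, leaving (8−j)! ways to fill the rest, and there are C(3,j) ways to pick which j.
By inclusion–exclusion, the number of valid placements is Σ_{j=0}^{3} (−1)^j C(3,j)·(8−j)!.
Computing: 40320 − 15120 + 2160 − 120 = 27240.

27240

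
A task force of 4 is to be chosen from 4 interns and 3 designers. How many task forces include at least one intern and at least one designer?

With no constraint there are C(7,4) = 35 possible selections.
Subtract selections that omit an entire group: no interns → C(3,4) = 0; no designers → C(4,4) = 1.
Both groups omitted at once is impossible, so 35 − 1 = 34.

34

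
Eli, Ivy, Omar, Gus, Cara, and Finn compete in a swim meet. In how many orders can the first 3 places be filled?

This is an ordered selection of 3 from 6: P(6,3).
That gives 6 × 5 × 4 = 120.

120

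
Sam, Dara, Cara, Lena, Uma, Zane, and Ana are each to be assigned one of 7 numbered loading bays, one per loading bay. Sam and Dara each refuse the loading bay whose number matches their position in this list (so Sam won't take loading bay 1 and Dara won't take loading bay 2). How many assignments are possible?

3720

Let Aᵢ (for i ∈ {1, 2}) be the placements that put person i in their forbidden loading bay. Any j of these fix j positions, leaving (7−j)! ways to fill the rest, and there are C(2,j) ways to pick which j.
By inclusion–exclusion, the number of valid placements is Σ_{j=0}^{2} (−1)^j C(2,j)·(7−j)!.
Computing: 5040 − 1440 + 120 = 3720.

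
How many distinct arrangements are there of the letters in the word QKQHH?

30

QKQHH has 5 letters with H appearing twice and Q appearing twice.
So there are 5! / (2!·2!) = 30 distinguishable arrangements.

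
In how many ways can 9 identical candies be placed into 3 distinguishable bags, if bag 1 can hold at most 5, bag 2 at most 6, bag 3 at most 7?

Ignoring the caps, the number of non-negative solutions to x_1+…+x_3 = 9 is C(11,2) = 55.
Subtract solutions that violate a single cap (substitute x_i' = x_i − (cap_i+1)): x_1 ≥ 6 gives C(5,2) = 10; x_2 ≥ 7 gives C(4,2) = 6; x_3 ≥ 8 gives C(3,2) = 3. Together 19.
No two caps can be exceeded simultaneously, so the pair terms are all 0.
By inclusion–exclusion the count is 55 − 19 + 0 = 36.

36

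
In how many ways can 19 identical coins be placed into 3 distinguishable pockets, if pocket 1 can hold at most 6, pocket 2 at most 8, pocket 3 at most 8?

By stars and bars, unrestricted non-negative solutions to x_1+…+x_3 = 19 number C(19+2,2) = 210.
Subtract solutions that violate a single cap (substitute x_i' = x_i − (cap_i+1)): x_1 ≥ 7 gives C(14,2) = 91; x_2 ≥ 9 gives C(12,2) = 66; x_3 ≥ 9 gives C(12,2) = 66. Together 223.
Add back pairs where two caps are both exceeded: 10 + 10 + 3 = 23.
By inclusion–exclusion the count is 210 − 223 + 23 = 10.

10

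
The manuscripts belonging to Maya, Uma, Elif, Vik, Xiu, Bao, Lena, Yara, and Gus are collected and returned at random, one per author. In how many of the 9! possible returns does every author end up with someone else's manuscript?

This is the derangement count D_9: permutations of 9 items with no fixed point.
By inclusion–exclusion this is Σ_{j=0}^{9} (−1)^j C(9,j)·(9−j)!.
Computing: 362880 − 362880 + 181440 − 60480 + 15120 − 3024 + 504 − 72 + 9 − 1 = 133496.

133496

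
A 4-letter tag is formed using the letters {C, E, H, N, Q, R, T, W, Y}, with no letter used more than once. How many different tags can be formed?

3024

With no repetition, fill the 4 letters in order: 9 choices, then 8, down to 6.
That product is 9 × 8 × 7 × 6 = 3024.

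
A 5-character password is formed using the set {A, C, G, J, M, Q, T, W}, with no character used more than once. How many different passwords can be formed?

Choose and order 5 of the 8 symbols: the first character has 8 options, the next 7, and so on down to 4.
That product is 8 × 7 × 6 × 5 × 4 = 6720.

6720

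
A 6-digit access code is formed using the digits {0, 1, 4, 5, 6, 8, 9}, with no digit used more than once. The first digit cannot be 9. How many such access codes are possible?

The first digit has 7−1 = 6 choices (anything except 9).
The remaining 5 digits are filled from the other 6 symbols without repetition: 6 × 5 × 4 × 3 × 2 = 720.
Total: 6 × 720 = 4320.

4320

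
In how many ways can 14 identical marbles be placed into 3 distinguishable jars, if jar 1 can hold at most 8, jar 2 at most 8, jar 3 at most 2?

By stars and bars, unrestricted non-negative solutions to x_1+…+x_3 = 14 number C(14+2,2) = 120.
Subtract solutions that violate a single cap (substitute x_i' = x_i − (cap_i+1)): x_1 ≥ 9 gives C(7,2) = 21; x_2 ≥ 9 gives C(7,2) = 21; x_3 ≥ 3 gives C(13,2) = 78. Together 120.
Add back pairs where two caps are both exceeded: 0 + 6 + 6 = 12.
By inclusion–exclusion the count is 120 − 120 + 12 = 12.

12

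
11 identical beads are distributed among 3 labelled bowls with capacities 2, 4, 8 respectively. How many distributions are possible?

9

Ignoring the caps, the number of non-negative solutions to x_1+…+x_3 = 11 is C(13,2) = 78.
Subtract solutions that violate a single cap (substitute x_i' = x_i − (cap_i+1)): x_1 ≥ 3 gives C(10,2) = 45; x_2 ≥ 5 gives C(8,2) = 28; x_3 ≥ 9 gives C(4,2) = 6. Together 79.
Add back pairs where two caps are both exceeded: 10 + 0 + 0 = 10.
By inclusion–exclusion the count is 78 − 79 + 10 = 9.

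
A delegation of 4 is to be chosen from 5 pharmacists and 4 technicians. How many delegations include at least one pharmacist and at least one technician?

With no constraint there are C(9,4) = 126 possible selections.
Subtract selections that omit an entire group: no pharmacists → C(4,4) = 1; no technicians → C(5,4) = 5.
Both groups omitted at once is impossible, so 126 − 6 = 120.

120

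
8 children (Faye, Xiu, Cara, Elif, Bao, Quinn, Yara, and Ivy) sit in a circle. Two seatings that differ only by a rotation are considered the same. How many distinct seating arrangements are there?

Seat Faye anywhere (absorbing the rotational symmetry), then permute the other 7: (7)! = 5040.

5040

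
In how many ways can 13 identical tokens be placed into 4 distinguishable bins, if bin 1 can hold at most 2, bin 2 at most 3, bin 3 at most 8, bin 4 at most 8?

Without the upper bounds there are C(16,3) = 560 ways to split 13 among 4 bins.
Subtract solutions that violate a single cap (substitute x_i' = x_i − (cap_i+1)): x_1 ≥ 3 gives C(13,3) = 286; x_2 ≥ 4 gives C(12,3) = 220; x_3 ≥ 9 gives C(7,3) = 35; x_4 ≥ 9 gives C(7,3) = 35. Together 576.
Add back pairs where two caps are both exceeded: 84 + 4 + 4 + 1 + 1 + 0 = 94.
By inclusion–exclusion the count is 560 − 576 + 94 = 78.

78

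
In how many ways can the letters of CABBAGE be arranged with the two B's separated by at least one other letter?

900

There are 7!/(2!·2!) = 1260 arrangements of CABBAGE in total.
Arrangements with the B's together: treat BB as one letter, giving (6)!/(2!) = 360.
Hence 1260 − 360 = 900.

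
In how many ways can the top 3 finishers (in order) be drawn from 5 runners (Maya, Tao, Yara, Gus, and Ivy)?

60

There are 5 choices for 1st place, 4 for 2nd, and 3 for 3rd.
That gives 5 × 4 × 3 = 60.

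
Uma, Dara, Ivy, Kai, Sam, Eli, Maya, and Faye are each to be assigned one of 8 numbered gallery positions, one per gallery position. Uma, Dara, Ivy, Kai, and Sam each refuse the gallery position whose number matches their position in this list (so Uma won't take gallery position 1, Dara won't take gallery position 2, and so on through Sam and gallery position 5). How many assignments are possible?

21234

Let Aᵢ (for 1 ≤ i ≤ 5) be the placements that put person i in their forbidden gallery position. Any j of these fix j positions, leaving (8−j)! ways to fill the rest, and there are C(5,j) ways to pick which j.
By inclusion–exclusion, the number of valid placements is Σ_{j=0}^{5} (−1)^j C(5,j)·(8−j)!.
Computing: 40320 − 25200 + 7200 − 1200 + 120 − 6 = 21234.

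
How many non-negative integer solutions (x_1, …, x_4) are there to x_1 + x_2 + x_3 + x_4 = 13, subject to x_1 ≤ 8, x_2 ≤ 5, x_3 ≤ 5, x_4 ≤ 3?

Without the upper bounds there are C(16,3) = 560 ways to split 13 among 4 variables.
Subtract solutions that violate a single cap (substitute x_i' = x_i − (cap_i+1)): x_1 ≥ 9 gives C(7,3) = 35; x_2 ≥ 6 gives C(10,3) = 120; x_3 ≥ 6 gives C(10,3) = 120; x_4 ≥ 4 gives C(12,3) = 220. Together 495.
Add back pairs where two caps are both exceeded: 0 + 0 + 1 + 4 + 20 + 20 = 45.
By inclusion–exclusion the count is 560 − 495 + 45 = 110.

110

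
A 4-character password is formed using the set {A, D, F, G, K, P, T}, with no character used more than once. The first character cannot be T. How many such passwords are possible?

720

The first character has 7−1 = 6 choices (anything except T).
The remaining 3 characters are filled from the other 6 symbols without repetition: 6 × 5 × 4 = 120.
Total: 6 × 120 = 720.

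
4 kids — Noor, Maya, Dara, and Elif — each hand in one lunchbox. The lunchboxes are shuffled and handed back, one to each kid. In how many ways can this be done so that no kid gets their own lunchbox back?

9

Let Aᵢ be the assignments in which kid i gets their own lunchbox. We want the size of the complement of A₁∪…∪A_4.
By inclusion–exclusion this is Σ_{j=0}^{4} (−1)^j C(4,j)·(4−j)!.
Computing: 24 − 24 + 12 − 4 + 1 = 9.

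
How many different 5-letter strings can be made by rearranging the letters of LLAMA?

LLAMA has 5 letters with A appearing twice and L appearing twice.
Dividing 5! = 120 by 2!·2! = 4 for the repeated letters gives 30.

30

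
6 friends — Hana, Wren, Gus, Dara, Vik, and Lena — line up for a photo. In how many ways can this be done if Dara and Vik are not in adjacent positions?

480

There are 6! = 720 arrangements in all. If Dara and Vik are adjacent, merging them into one block gives 2·(5)! = 240 arrangements.
Complementary counting: 720 − 240 = 480.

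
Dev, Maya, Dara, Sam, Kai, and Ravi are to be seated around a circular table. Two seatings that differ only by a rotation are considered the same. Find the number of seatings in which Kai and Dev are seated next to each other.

48

Glue Kai and Dev into a block (2 internal orders). Seating 5 units around a circle gives (4)! arrangements.
So 2 × (4)! = 2 × 24 = 48.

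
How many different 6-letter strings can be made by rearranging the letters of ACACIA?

60

ACACIA has 6 letters with A appearing 3 times and C appearing twice.
Dividing 6! = 720 by 3!·2! = 12 for the repeated letters gives 60.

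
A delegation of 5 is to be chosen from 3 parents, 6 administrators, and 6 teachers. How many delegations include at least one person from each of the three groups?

Total 5-person selections from all 15: C(15,5) = 3003.
Subtract selections that omit an entire group: no parents → C(12,5) = 792; no administrators → C(9,5) = 126; no teachers → C(9,5) = 126.
Add back selections omitting two groups (i.e. drawn from a single group): C(3,5) + C(6,5) + C(6,5) = 12.
By inclusion–exclusion: 3003 − 1044 + 12 = 1971.

1971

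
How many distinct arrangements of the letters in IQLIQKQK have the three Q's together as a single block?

180

Treat the 3 copies of Q as a single block. The multiset to arrange is then {QQQ, I, I, K, K, L}, 6 items in all.
That gives (6)!/(2!·2!) = 180 arrangements.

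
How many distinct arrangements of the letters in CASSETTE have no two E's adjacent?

Total arrangements of CASSETTE: 8!/(2!·2!·2!) = 5040.
Arrangements with the E's together: treat EE as one letter, giving (7)!/(2!·2!) = 1260.
Subtracting, 5040 − 1260 = 3780 arrangements keep the E's apart.

3780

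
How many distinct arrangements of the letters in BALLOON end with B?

180

With the last slot taken by B, it remains to arrange the other 6 letters (ALLOON).
Those 6 letters have L appearing twice and O appearing twice, giving (6)!/(2!·2!) = 180.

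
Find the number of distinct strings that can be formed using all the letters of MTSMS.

30

The 5 letters of MTSMS have repeats: M appearing twice and S appearing twice.
Dividing 5! = 120 by 2!·2! = 4 for the repeated letters gives 30.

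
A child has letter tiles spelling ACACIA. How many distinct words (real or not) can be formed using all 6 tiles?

60

ACACIA has 6 letters with A appearing 3 times and C appearing twice.
So there are 6! / (3!·2!) = 60 distinguishable arrangements.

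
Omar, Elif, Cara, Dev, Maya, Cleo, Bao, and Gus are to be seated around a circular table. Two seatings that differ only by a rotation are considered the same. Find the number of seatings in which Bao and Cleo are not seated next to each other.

All circular seatings of 8 people number (7)! = 5040.
Seatings with Bao beside Cleo: treat them as a block with 2 internal orders, giving 2 × (6)! = 1440.
Subtracting, 5040 − 1440 = 3600.

3600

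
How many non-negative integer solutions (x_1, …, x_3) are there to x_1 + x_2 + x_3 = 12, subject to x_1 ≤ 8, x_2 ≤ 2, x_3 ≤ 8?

18

By stars and bars, unrestricted non-negative solutions to x_1+…+x_3 = 12 number C(12+2,2) = 91.
Subtract solutions that violate a single cap (substitute x_i' = x_i − (cap_i+1)): x_1 ≥ 9 gives C(5,2) = 10; x_2 ≥ 3 gives C(11,2) = 55; x_3 ≥ 9 gives C(5,2) = 10. Together 75.
Add back pairs where two caps are both exceeded: 1 + 0 + 1 = 2.
By inclusion–exclusion the count is 91 − 75 + 2 = 18.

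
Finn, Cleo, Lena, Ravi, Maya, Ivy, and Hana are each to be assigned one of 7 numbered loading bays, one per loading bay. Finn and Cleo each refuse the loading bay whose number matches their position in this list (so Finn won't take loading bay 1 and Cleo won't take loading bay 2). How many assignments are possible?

Let Aᵢ (for i ∈ {1, 2}) be the placements that put person i in their forbidden loading bay. Any j of these fix j positions, leaving (7−j)! ways to fill the rest, and there are C(2,j) ways to pick which j.
By inclusion–exclusion, the number of valid placements is Σ_{j=0}^{2} (−1)^j C(2,j)·(7−j)!.
Computing: 5040 − 1440 + 120 = 3720.

3720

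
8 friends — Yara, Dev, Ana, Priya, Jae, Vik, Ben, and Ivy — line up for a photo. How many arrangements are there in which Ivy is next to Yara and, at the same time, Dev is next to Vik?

2880

Treat {Ivy,Yara} as one block (2 orders) and {Dev,Vik} as another (2 orders).
That leaves 6 units to arrange: 2 × 2 × 6! = 4 × 720 = 2880.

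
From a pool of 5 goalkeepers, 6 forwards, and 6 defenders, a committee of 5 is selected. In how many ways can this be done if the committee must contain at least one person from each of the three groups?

4485

With no constraint there are C(17,5) = 6188 possible selections.
Subtract selections that omit an entire group: no goalkeepers → C(12,5) = 792; no forwards → C(11,5) = 462; no defenders → C(11,5) = 462.
Add back selections omitting two groups (i.e. drawn from a single group): C(5,5) + C(6,5) + C(6,5) = 13.
By inclusion–exclusion: 6188 − 1716 + 13 = 4485.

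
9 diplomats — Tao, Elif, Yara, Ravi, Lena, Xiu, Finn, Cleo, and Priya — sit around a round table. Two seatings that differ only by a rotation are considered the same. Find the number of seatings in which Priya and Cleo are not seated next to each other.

30240

Without the restriction there are (8)! = 40320 seatings.
Seatings with Priya beside Cleo: treat them as a block with 2 internal orders, giving 2 × (7)! = 10080.
Subtracting, 40320 − 10080 = 30240.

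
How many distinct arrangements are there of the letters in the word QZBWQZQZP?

10080

Letter multiplicities in QZBWQZQZP: B×1, P×1, Q×3, W×1, Z×3.
Dividing 9! = 362880 by 3!·3! = 36 for the repeated letters gives 10080.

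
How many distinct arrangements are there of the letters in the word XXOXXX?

6

Letter multiplicities in XXOXXX: O×1, X×5.
So there are 6! / (5!) = 6 distinguishable arrangements.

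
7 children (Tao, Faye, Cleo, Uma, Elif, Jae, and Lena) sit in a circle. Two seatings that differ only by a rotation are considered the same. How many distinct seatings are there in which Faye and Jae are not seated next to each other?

All circular seatings of 7 people number (6)! = 720.
Seatings with Faye beside Jae: treat them as a block with 2 internal orders, giving 2 × (5)! = 240.
Subtracting, 720 − 240 = 480.

480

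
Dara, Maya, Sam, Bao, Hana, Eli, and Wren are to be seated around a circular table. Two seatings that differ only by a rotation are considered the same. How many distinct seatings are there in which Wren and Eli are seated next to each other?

240

Glue Wren and Eli into a block (2 internal orders). Seating 6 units around a circle gives (5)! arrangements.
So 2 × (5)! = 2 × 120 = 240.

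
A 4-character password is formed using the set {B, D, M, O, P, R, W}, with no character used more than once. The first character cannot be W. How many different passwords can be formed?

720

The first character has 7−1 = 6 choices (anything except W).
The remaining 3 characters are filled from the other 6 symbols without repetition: 6 × 5 × 4 = 120.
Total: 6 × 120 = 720.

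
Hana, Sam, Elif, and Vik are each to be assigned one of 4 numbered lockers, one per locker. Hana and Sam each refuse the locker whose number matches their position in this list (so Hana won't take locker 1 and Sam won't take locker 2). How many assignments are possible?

14

Let Aᵢ (for i ∈ {1, 2}) be the placements that put person i in their forbidden locker. Any j of these fix j positions, leaving (4−j)! ways to fill the rest, and there are C(2,j) ways to pick which j.
By inclusion–exclusion, the number of valid placements is Σ_{j=0}^{2} (−1)^j C(2,j)·(4−j)!.
Computing: 24 − 12 + 2 = 14.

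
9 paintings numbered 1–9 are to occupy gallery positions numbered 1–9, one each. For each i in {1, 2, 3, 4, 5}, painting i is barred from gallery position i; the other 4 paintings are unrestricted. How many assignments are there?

Let Aᵢ (for 1 ≤ i ≤ 5) be the placements that put painting i in its forbidden gallery position. Any j of these fix j positions, leaving (9−j)! ways to fill the rest, and there are C(5,j) ways to pick which j.
By inclusion–exclusion, the number of valid placements is Σ_{j=0}^{5} (−1)^j C(5,j)·(9−j)!.
Computing: 362880 − 201600 + 50400 − 7200 + 600 − 24 = 205056.

205056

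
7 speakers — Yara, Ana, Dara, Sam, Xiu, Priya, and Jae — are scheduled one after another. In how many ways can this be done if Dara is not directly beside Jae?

3600

There are 7! = 5040 arrangements in all. If Dara and Jae are adjacent, merging them into one block gives 2·(6)! = 1440 arrangements.
So 5040 − 1440 = 3600 arrangements keep them apart.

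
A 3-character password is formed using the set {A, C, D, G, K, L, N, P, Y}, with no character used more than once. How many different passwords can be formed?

504

This is a permutation of 3 out of 9: P(9,3) = 9!/6!.
9 × 8 × 7 = 504.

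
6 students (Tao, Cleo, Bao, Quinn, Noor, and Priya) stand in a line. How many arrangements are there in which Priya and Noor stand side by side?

240

Treat {Priya, Noor} as a single unit. There are 5 units to order, and the pair itself can be ordered 2 ways.
That gives 2 × 5! = 2 × 120 = 240.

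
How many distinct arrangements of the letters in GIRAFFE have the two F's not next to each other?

1800

There are 7!/(2!) = 2520 arrangements of GIRAFFE in total.
If the two F's are adjacent, glue them into one block, leaving 6 items to arrange: (6)! = 720 ways.
Hence 2520 − 720 = 1800.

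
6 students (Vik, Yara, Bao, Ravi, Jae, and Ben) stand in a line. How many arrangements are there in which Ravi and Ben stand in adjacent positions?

Treat {Ravi, Ben} as a single unit. There are 5 units to order, and the pair itself can be ordered 2 ways.
So the count is 2·(5)! = 240.

240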